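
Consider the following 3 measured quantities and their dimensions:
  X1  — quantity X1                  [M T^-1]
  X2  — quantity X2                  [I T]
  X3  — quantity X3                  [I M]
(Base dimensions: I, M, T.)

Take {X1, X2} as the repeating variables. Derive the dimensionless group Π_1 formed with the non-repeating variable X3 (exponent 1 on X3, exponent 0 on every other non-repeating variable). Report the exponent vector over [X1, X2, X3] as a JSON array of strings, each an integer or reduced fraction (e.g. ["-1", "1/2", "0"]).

Write exponents as rows I,M,T / cols X1,X2,X3:
  I: [ 0  1  1]
  M: [ 1  0  1]
  T: [-1  1  0]
Row reduction gives pivot columns X1,X2; rank = 2
Pivot set = {X1,X2}, free = {X3}
RREF:
  r0: [   1    0    1]
  r1: [   0    1    1]
  r2: [   0    0    0]
Fix exponent of X3 at 1; solve each RREF row for its pivot's exponent:
  r0: exp(X1) + (1)·1 = 0 ⇒ exp(X1) = -1
  r1: exp(X2) + (1)·1 = 0 ⇒ exp(X2) = -1
Π_1 = X1^-1 · X2^-1 · X3

["-1", "-1", "1"]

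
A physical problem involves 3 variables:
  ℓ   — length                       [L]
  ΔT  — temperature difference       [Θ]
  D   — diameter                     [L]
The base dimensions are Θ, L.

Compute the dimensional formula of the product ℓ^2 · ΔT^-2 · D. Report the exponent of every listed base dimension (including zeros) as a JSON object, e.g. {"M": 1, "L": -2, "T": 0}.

Dimensional matrix (Θ×L by ℓ×ΔT×D):
  Θ: [ 0  1  0]
  L: [ 1  0  1]
  [Θ]: (2)·0+(-2)·1+(1)·0 = -2
  [L]: (2)·1+(-2)·0+(1)·1 = 3
⇒ Θ^-2 L^3

{"Θ": -2, "L": 3}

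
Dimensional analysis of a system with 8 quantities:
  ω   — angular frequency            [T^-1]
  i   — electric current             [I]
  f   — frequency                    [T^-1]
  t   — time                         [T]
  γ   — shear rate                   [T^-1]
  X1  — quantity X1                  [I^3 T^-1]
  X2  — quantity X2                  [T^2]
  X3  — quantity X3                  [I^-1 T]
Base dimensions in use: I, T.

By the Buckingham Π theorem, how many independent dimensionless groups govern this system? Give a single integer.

Write exponents as rows I,T / cols ω,i,f,t,γ,X1,X2,X3:
  I: [ 0  1  0  0  0  3  0 -1]
  T: [-1  0 -1  1 -1 -1  2  1]
Echelon form has 2 nonzero rows (pivots: ω,i)
8 vars − rank 2 = 6 Π groups

6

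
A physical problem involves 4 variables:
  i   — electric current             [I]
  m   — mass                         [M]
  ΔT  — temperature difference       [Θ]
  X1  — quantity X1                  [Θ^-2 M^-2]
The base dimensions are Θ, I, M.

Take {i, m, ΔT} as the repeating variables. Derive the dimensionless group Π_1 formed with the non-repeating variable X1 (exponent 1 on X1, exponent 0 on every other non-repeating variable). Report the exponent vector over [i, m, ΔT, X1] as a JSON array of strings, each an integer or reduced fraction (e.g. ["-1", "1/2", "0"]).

["0", "2", "2", "1"]

Exponent matrix [Θ,I,M] × [i,m,ΔT,X1]:
  Θ: [ 0  0  1 -2]
  I: [ 1  0  0  0]
  M: [ 0  1  0 -2]
Row reduction gives pivot columns i,m,ΔT; rank = 3
Pivot set = {i,m,ΔT}, free = {X1}
RREF:
  r0: [   1    0    0    0]
  r1: [   0    1    0   -2]
  r2: [   0    0    1   -2]
Fix exponent of X1 at 1; solve each RREF row for its pivot's exponent:
  r0: exp(i) + (0)·1 = 0 ⇒ exp(i) = 0
  r1: exp(m) + (-2)·1 = 0 ⇒ exp(m) = 2
  r2: exp(ΔT) + (-2)·1 = 0 ⇒ exp(ΔT) = 2
Π_1 = m^2 · ΔT^2 · X1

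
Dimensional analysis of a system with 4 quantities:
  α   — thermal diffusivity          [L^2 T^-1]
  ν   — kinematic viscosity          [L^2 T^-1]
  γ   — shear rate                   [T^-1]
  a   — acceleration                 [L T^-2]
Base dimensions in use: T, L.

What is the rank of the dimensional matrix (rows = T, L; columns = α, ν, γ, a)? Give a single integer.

Dimensional matrix (T×L by α×ν×γ×a):
  T: [-1 -1 -1 -2]
  L: [ 2  2  0  1]
RREF → pivots at {α,γ} ⇒ r = 2

2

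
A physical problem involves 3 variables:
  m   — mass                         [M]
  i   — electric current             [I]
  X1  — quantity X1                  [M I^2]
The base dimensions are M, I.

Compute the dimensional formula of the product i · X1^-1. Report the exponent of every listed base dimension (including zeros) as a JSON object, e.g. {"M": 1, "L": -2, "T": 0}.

{"M": -1, "I": -1}

Exponent matrix [M,I] × [m,i,X1]:
  M: [ 1  0  1]
  I: [ 0  1  2]
  [M]: (1)·0+(-1)·1 = -1
  [I]: (1)·1+(-1)·2 = -1
⇒ M^-1 I^-1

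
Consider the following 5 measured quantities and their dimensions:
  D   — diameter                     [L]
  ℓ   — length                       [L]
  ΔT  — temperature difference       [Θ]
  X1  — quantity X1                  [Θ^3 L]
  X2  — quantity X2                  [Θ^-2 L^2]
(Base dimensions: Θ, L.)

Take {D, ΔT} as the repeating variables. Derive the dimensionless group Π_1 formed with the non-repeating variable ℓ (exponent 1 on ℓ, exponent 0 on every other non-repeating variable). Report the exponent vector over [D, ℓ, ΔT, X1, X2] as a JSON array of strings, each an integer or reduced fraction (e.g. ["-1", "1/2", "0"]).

Dimensional matrix (Θ×L by D×ℓ×ΔT×X1×X2):
  Θ: [ 0  0  1  3 -2]
  L: [ 1  1  0  1  2]
Echelon form has 2 nonzero rows (pivots: D,ΔT)
Pivot set = {D,ΔT}, free = {ℓ,X1,X2}
RREF:
  r0: [   1    1    0    1    2]
  r1: [   0    0    1    3   -2]
Fix exponent of ℓ at 1, X1 at 0, X2 at 0; solve each RREF row for its pivot's exponent:
  r0: exp(D) + (1)·1 = 0 ⇒ exp(D) = -1
  r1: exp(ΔT) + (0)·1 = 0 ⇒ exp(ΔT) = 0
Π_1 = D^-1 · ℓ

["-1", "1", "0", "0", "0"]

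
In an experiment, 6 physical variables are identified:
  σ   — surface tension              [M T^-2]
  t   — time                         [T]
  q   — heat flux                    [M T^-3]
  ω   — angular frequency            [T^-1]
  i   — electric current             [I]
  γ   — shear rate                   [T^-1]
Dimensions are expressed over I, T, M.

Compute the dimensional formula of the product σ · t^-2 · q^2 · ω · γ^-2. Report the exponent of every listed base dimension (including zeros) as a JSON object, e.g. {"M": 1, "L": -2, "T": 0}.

{"I": 0, "T": -9, "M": 3}

Exponent matrix [I,T,M] × [σ,t,q,ω,i,γ]:
  I: [ 0  0  0  0  1  0]
  T: [-2  1 -3 -1  0 -1]
  M: [ 1  0  1  0  0  0]
  [I]: (1)·0+(-2)·0+(2)·0+(1)·0+(-2)·0 = 0
  [T]: (1)·-2+(-2)·1+(2)·-3+(1)·-1+(-2)·-1 = -9
  [M]: (1)·1+(-2)·0+(2)·1+(1)·0+(-2)·0 = 3
⇒ T^-9 M^3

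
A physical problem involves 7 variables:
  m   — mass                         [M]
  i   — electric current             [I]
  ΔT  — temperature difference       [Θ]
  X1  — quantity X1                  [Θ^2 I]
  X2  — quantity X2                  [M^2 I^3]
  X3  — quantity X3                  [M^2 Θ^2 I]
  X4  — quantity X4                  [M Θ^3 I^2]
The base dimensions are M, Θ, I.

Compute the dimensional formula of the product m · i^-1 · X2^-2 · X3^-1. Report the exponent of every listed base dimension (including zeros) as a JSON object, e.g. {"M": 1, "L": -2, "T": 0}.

{"M": -5, "Θ": -2, "I": -8}

Dimensional matrix (M×Θ×I by m×i×ΔT×X1×X2×X3×X4):
  M: [ 1  0  0  0  2  2  1]
  Θ: [ 0  0  1  2  0  2  3]
  I: [ 0  1  0  1  3  1  2]
  [M]: (1)·1+(-1)·0+(-2)·2+(-1)·2 = -5
  [Θ]: (1)·0+(-1)·0+(-2)·0+(-1)·2 = -2
  [I]: (1)·0+(-1)·1+(-2)·3+(-1)·1 = -8
⇒ M^-5 Θ^-2 I^-8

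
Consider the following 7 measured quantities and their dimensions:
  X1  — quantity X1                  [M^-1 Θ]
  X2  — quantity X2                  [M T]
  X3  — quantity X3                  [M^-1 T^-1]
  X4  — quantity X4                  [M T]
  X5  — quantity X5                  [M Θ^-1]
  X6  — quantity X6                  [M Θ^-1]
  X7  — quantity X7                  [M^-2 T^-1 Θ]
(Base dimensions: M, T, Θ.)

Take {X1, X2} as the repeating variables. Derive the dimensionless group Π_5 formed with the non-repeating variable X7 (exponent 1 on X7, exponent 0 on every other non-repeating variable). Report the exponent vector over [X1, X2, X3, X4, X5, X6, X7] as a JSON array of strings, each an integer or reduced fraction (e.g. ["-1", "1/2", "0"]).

["-1", "1", "0", "0", "0", "0", "1"]

Write exponents as rows M,T,Θ / cols X1,X2,X3,X4,X5,X6,X7:
  M: [-1  1 -1  1  1  1 -2]
  T: [ 0  1 -1  1  0  0 -1]
  Θ: [ 1  0  0  0 -1 -1  1]
RREF → pivots at {X1,X2} ⇒ r = 2
Pivot set = {X1,X2}, free = {X3,X4,X5,X6,X7}
RREF:
  r0: [   1    0    0    0   -1   -1    1]
  r1: [   0    1   -1    1    0    0   -1]
  r2: [   0    0    0    0    0    0    0]
Fix exponent of X7 at 1, X3 at 0, X4 at 0, X5 at 0, X6 at 0; solve each RREF row for its pivot's exponent:
  r0: exp(X1) + (1)·1 = 0 ⇒ exp(X1) = -1
  r1: exp(X2) + (-1)·1 = 0 ⇒ exp(X2) = 1
Π_5 = X1^-1 · X2 · X7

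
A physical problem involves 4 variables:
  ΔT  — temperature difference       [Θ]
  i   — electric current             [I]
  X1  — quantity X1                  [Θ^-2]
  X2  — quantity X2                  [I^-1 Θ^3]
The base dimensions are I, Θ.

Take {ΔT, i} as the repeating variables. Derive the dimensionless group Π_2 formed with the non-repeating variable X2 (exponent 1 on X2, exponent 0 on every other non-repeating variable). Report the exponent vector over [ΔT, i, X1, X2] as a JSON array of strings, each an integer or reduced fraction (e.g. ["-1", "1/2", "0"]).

["-3", "1", "0", "1"]

Write exponents as rows I,Θ / cols ΔT,i,X1,X2:
  I: [ 0  1  0 -1]
  Θ: [ 1  0 -2  3]
Row reduction gives pivot columns ΔT,i; rank = 2
Repeat: ΔT,i; free: X1,X2
RREF:
  r0: [   1    0   -2    3]
  r1: [   0    1    0   -1]
Fix exponent of X2 at 1, X1 at 0; solve each RREF row for its pivot's exponent:
  r0: exp(ΔT) + (3)·1 = 0 ⇒ exp(ΔT) = -3
  r1: exp(i) + (-1)·1 = 0 ⇒ exp(i) = 1
Π_2 = ΔT^-3 · i · X2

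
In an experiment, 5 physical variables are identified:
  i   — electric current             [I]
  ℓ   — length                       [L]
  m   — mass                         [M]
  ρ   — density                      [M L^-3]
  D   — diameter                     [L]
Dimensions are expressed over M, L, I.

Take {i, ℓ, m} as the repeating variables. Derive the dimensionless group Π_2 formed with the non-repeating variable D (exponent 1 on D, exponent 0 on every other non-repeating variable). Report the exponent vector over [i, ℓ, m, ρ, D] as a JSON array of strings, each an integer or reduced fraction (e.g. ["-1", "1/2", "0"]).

["0", "-1", "0", "0", "1"]

Write exponents as rows M,L,I / cols i,ℓ,m,ρ,D:
  M: [ 0  0  1  1  0]
  L: [ 0  1  0 -3  1]
  I: [ 1  0  0  0  0]
RREF → pivots at {i,ℓ,m} ⇒ r = 3
Pivot set = {i,ℓ,m}, free = {ρ,D}
RREF:
  r0: [   1    0    0    0    0]
  r1: [   0    1    0   -3    1]
  r2: [   0    0    1    1    0]
Fix exponent of D at 1, ρ at 0; solve each RREF row for its pivot's exponent:
  r0: exp(i) + (0)·1 = 0 ⇒ exp(i) = 0
  r1: exp(ℓ) + (1)·1 = 0 ⇒ exp(ℓ) = -1
  r2: exp(m) + (0)·1 = 0 ⇒ exp(m) = 0
Π_2 = ℓ^-1 · D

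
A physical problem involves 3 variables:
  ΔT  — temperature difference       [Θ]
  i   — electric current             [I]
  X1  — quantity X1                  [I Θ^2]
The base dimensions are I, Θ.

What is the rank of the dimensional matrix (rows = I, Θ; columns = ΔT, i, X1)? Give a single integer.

Dimensional matrix (I×Θ by ΔT×i×X1):
  I: [ 0  1  1]
  Θ: [ 1  0  2]
RREF → pivots at {ΔT,i} ⇒ r = 2

2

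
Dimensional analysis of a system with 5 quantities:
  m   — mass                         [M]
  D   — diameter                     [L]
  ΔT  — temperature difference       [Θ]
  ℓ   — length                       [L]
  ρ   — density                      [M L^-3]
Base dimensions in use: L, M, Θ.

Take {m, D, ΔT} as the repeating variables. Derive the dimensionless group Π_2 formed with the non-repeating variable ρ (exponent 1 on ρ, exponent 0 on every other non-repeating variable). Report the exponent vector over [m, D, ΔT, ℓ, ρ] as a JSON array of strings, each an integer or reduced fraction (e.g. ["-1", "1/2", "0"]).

["-1", "3", "0", "0", "1"]

Write exponents as rows L,M,Θ / cols m,D,ΔT,ℓ,ρ:
  L: [ 0  1  0  1 -3]
  M: [ 1  0  0  0  1]
  Θ: [ 0  0  1  0  0]
Echelon form has 3 nonzero rows (pivots: m,D,ΔT)
Repeat: m,D,ΔT; free: ℓ,ρ
RREF:
  r0: [   1    0    0    0    1]
  r1: [   0    1    0    1   -3]
  r2: [   0    0    1    0    0]
Fix exponent of ρ at 1, ℓ at 0; solve each RREF row for its pivot's exponent:
  r0: exp(m) + (1)·1 = 0 ⇒ exp(m) = -1
  r1: exp(D) + (-3)·1 = 0 ⇒ exp(D) = 3
  r2: exp(ΔT) + (0)·1 = 0 ⇒ exp(ΔT) = 0
Π_2 = m^-1 · D^3 · ρ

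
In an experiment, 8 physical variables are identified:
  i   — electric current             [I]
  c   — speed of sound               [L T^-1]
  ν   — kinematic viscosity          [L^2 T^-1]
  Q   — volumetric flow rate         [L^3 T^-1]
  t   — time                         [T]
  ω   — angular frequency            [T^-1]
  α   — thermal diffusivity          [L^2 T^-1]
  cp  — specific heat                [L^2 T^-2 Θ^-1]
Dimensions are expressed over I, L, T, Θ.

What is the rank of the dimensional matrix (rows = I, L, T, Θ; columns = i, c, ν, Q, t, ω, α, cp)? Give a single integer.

4

Exponent matrix [I,L,T,Θ] × [i,c,ν,Q,t,ω,α,cp]:
  I: [ 1  0  0  0  0  0  0  0]
  L: [ 0  1  2  3  0  0  2  2]
  T: [ 0 -1 -1 -1  1 -1 -1 -2]
  Θ: [ 0  0  0  0  0  0  0 -1]
Row reduction gives pivot columns i,c,ν,cp; rank = 4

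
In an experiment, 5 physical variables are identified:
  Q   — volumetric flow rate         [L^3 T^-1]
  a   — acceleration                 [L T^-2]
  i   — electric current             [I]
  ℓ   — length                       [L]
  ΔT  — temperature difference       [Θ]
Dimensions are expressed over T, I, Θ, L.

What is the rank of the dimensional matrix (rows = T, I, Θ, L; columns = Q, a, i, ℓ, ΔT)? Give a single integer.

Exponent matrix [T,I,Θ,L] × [Q,a,i,ℓ,ΔT]:
  T: [-1 -2  0  0  0]
  I: [ 0  0  1  0  0]
  Θ: [ 0  0  0  0  1]
  L: [ 3  1  0  1  0]
Echelon form has 4 nonzero rows (pivots: Q,a,i,ΔT)

4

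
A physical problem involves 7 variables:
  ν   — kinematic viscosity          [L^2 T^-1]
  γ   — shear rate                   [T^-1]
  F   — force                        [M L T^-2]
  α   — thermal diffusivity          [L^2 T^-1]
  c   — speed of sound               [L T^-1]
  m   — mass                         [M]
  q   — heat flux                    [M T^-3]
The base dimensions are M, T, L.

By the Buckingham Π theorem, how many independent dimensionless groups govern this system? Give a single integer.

Write exponents as rows M,T,L / cols ν,γ,F,α,c,m,q:
  M: [ 0  0  1  0  0  1  1]
  T: [-1 -1 -2 -1 -1  0 -3]
  L: [ 2  0  1  2  1  0  0]
Echelon form has 3 nonzero rows (pivots: ν,γ,F)
Π count = n − r = 7 − 3 = 4

4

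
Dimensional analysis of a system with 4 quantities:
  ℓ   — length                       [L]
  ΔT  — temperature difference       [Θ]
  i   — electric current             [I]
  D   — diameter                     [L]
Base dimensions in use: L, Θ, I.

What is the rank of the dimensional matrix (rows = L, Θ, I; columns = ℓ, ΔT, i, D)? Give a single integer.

Exponent matrix [L,Θ,I] × [ℓ,ΔT,i,D]:
  L: [ 1  0  0  1]
  Θ: [ 0  1  0  0]
  I: [ 0  0  1  0]
Echelon form has 3 nonzero rows (pivots: ℓ,ΔT,i)

3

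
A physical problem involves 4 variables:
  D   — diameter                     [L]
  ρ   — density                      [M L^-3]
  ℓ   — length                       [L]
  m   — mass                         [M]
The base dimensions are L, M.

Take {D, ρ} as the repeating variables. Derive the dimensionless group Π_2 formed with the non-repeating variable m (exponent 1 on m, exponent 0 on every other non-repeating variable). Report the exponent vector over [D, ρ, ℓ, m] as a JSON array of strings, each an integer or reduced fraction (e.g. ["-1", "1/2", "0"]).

Dimensional matrix (L×M by D×ρ×ℓ×m):
  L: [ 1 -3  1  0]
  M: [ 0  1  0  1]
Echelon form has 2 nonzero rows (pivots: D,ρ)
Pivot set = {D,ρ}, free = {ℓ,m}
RREF:
  r0: [   1    0    1    3]
  r1: [   0    1    0    1]
Fix exponent of m at 1, ℓ at 0; solve each RREF row for its pivot's exponent:
  r0: exp(D) + (3)·1 = 0 ⇒ exp(D) = -3
  r1: exp(ρ) + (1)·1 = 0 ⇒ exp(ρ) = -1
Π_2 = D^-3 · ρ^-1 · m

["-3", "-1", "0", "1"]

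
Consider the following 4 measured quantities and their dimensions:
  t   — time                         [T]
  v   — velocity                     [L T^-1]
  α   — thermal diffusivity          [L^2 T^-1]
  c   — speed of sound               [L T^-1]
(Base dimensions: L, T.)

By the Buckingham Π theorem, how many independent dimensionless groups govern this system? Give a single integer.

Dimensional matrix (L×T by t×v×α×c):
  L: [ 0  1  2  1]
  T: [ 1 -1 -1 -1]
Echelon form has 2 nonzero rows (pivots: t,v)
Π count = n − r = 4 − 2 = 2

2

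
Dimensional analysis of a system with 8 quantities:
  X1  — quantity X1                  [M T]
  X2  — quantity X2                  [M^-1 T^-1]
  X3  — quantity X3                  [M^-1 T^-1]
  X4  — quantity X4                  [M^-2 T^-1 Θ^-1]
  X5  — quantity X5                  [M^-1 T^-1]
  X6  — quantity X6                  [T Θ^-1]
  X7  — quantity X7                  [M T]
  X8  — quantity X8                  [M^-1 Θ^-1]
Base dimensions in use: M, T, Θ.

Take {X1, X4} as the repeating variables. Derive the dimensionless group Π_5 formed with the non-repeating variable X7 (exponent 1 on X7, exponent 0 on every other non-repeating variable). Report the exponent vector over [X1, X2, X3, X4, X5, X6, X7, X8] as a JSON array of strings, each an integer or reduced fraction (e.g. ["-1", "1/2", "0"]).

Exponent matrix [M,T,Θ] × [X1,X2,X3,X4,X5,X6,X7,X8]:
  M: [ 1 -1 -1 -2 -1  0  1 -1]
  T: [ 1 -1 -1 -1 -1  1  1  0]
  Θ: [ 0  0  0 -1  0 -1  0 -1]
Echelon form has 2 nonzero rows (pivots: X1,X4)
Repeat: X1,X4; free: X2,X3,X5,X6,X7,X8
RREF:
  r0: [   1   -1   -1    0   -1    2    1    1]
  r1: [   0    0    0    1    0    1    0    1]
  r2: [   0    0    0    0    0    0    0    0]
Fix exponent of X7 at 1, X2 at 0, X3 at 0, X5 at 0, X6 at 0, X8 at 0; solve each RREF row for its pivot's exponent:
  r0: exp(X1) + (1)·1 = 0 ⇒ exp(X1) = -1
  r1: exp(X4) + (0)·1 = 0 ⇒ exp(X4) = 0
Π_5 = X1^-1 · X7

["-1", "0", "0", "0", "0", "0", "1", "0"]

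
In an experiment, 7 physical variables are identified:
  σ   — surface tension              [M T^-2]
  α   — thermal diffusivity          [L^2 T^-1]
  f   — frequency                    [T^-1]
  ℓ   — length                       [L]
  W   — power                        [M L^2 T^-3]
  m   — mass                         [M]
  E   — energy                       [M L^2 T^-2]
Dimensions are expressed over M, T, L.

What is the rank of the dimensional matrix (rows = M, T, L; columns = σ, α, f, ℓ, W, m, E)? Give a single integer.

Write exponents as rows M,T,L / cols σ,α,f,ℓ,W,m,E:
  M: [ 1  0  0  0  1  1  1]
  T: [-2 -1 -1  0 -3  0 -2]
  L: [ 0  2  0  1  2  0  2]
Row reduction gives pivot columns σ,α,f; rank = 3

3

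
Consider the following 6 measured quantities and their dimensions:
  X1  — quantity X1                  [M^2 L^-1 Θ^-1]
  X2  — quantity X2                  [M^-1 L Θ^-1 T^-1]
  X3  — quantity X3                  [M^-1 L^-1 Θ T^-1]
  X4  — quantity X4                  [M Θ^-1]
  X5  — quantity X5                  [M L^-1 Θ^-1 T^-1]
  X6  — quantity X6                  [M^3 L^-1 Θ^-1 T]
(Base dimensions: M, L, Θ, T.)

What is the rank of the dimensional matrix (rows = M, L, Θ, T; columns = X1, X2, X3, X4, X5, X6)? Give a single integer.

3

Dimensional matrix (M×L×Θ×T by X1×X2×X3×X4×X5×X6):
  M: [ 2 -1 -1  1  1  3]
  L: [-1  1 -1  0 -1 -1]
  Θ: [-1 -1  1 -1 -1 -1]
  T: [ 0 -1 -1  0 -1  1]
Row reduction gives pivot columns X1,X2,X3; rank = 3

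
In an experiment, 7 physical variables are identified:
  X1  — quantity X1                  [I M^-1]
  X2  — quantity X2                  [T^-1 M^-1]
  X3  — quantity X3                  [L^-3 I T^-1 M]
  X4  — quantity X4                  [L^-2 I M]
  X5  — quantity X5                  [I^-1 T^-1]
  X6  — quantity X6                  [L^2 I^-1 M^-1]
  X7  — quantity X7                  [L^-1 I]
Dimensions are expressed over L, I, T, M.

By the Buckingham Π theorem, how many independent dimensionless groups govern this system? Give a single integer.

4

Dimensional matrix (L×I×T×M by X1×X2×X3×X4×X5×X6×X7):
  L: [ 0  0 -3 -2  0  2 -1]
  I: [ 1  0  1  1 -1 -1  1]
  T: [ 0 -1 -1  0 -1  0  0]
  M: [-1 -1  1  1  0 -1  0]
Echelon form has 3 nonzero rows (pivots: X1,X2,X3)
7 vars − rank 3 = 4 Π groups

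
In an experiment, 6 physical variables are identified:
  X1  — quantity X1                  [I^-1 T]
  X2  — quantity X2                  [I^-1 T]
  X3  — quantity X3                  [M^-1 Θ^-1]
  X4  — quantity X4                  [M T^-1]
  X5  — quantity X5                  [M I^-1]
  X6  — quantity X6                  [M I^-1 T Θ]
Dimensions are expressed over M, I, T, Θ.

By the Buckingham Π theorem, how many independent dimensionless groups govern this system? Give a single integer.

3

Exponent matrix [M,I,T,Θ] × [X1,X2,X3,X4,X5,X6]:
  M: [ 0  0 -1  1  1  1]
  I: [-1 -1  0  0 -1 -1]
  T: [ 1  1  0 -1  0  1]
  Θ: [ 0  0 -1  0  0  1]
Row reduction gives pivot columns X1,X3,X4; rank = 3
n=6, r=3 ⇒ 3 dimensionless groups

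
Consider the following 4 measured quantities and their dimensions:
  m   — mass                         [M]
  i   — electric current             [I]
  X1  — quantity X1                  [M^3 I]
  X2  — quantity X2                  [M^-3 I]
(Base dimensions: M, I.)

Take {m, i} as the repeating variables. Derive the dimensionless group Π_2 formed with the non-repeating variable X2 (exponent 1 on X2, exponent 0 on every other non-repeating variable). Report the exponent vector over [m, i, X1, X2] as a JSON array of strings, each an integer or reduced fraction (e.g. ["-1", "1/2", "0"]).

Exponent matrix [M,I] × [m,i,X1,X2]:
  M: [ 1  0  3 -3]
  I: [ 0  1  1  1]
Echelon form has 2 nonzero rows (pivots: m,i)
Repeat: m,i; free: X1,X2
RREF:
  r0: [   1    0    3   -3]
  r1: [   0    1    1    1]
Fix exponent of X2 at 1, X1 at 0; solve each RREF row for its pivot's exponent:
  r0: exp(m) + (-3)·1 = 0 ⇒ exp(m) = 3
  r1: exp(i) + (1)·1 = 0 ⇒ exp(i) = -1
Π_2 = m^3 · i^-1 · X2

["3", "-1", "0", "1"]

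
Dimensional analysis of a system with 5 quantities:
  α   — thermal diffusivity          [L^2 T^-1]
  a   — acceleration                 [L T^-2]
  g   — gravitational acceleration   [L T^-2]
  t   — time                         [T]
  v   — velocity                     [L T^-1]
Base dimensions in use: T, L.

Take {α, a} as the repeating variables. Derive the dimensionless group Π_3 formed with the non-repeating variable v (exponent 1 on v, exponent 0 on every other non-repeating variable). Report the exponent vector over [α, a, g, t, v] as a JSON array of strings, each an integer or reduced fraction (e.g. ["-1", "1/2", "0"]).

["-1/3", "-1/3", "0", "0", "1"]

Dimensional matrix (T×L by α×a×g×t×v):
  T: [-1 -2 -2  1 -1]
  L: [ 2  1  1  0  1]
Echelon form has 2 nonzero rows (pivots: α,a)
Repeat: α,a; free: g,t,v
RREF:
  r0: [   1    0    0  1/3  1/3]
  r1: [   0    1    1 -2/3  1/3]
Fix exponent of v at 1, g at 0, t at 0; solve each RREF row for its pivot's exponent:
  r0: exp(α) + (1/3)·1 = 0 ⇒ exp(α) = -1/3
  r1: exp(a) + (1/3)·1 = 0 ⇒ exp(a) = -1/3
Π_3 = α^(-1/3) · a^(-1/3) · v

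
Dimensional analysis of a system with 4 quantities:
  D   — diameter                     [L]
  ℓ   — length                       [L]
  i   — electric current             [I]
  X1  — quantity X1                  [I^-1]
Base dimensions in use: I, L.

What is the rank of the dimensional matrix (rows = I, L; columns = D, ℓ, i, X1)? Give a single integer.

Write exponents as rows I,L / cols D,ℓ,i,X1:
  I: [ 0  0  1 -1]
  L: [ 1  1  0  0]
Echelon form has 2 nonzero rows (pivots: D,i)

2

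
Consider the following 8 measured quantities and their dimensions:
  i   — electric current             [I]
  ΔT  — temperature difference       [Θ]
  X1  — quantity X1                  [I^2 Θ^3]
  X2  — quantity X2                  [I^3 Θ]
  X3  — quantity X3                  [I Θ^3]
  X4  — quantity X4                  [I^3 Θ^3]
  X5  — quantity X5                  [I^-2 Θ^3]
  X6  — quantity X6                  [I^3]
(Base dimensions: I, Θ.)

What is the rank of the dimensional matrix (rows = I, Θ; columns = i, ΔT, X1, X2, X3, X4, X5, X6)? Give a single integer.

Dimensional matrix (I×Θ by i×ΔT×X1×X2×X3×X4×X5×X6):
  I: [ 1  0  2  3  1  3 -2  3]
  Θ: [ 0  1  3  1  3  3  3  0]
Echelon form has 2 nonzero rows (pivots: i,ΔT)

2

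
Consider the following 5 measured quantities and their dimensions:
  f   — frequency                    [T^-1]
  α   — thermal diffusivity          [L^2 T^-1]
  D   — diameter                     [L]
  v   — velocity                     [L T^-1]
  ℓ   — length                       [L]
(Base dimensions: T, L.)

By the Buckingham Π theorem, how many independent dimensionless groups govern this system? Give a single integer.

Dimensional matrix (T×L by f×α×D×v×ℓ):
  T: [-1 -1  0 -1  0]
  L: [ 0  2  1  1  1]
RREF → pivots at {f,α} ⇒ r = 2
n=5, r=2 ⇒ 3 dimensionless groups

3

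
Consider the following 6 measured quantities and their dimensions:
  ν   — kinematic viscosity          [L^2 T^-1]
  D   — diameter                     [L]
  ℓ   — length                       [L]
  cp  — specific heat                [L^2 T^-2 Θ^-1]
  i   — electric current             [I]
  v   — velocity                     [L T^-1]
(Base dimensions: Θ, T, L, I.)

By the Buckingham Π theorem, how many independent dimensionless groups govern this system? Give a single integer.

2

Dimensional matrix (Θ×T×L×I by ν×D×ℓ×cp×i×v):
  Θ: [ 0  0  0 -1  0  0]
  T: [-1  0  0 -2  0 -1]
  L: [ 2  1  1  2  0  1]
  I: [ 0  0  0  0  1  0]
RREF → pivots at {ν,D,cp,i} ⇒ r = 4
n=6, r=4 ⇒ 2 dimensionless groups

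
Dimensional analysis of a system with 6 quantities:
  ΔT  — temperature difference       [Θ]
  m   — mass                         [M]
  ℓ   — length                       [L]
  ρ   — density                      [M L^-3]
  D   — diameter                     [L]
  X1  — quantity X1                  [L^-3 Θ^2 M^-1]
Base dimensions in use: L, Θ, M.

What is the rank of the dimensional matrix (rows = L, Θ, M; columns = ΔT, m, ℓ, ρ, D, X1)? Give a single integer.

Exponent matrix [L,Θ,M] × [ΔT,m,ℓ,ρ,D,X1]:
  L: [ 0  0  1 -3  1 -3]
  Θ: [ 1  0  0  0  0  2]
  M: [ 0  1  0  1  0 -1]
Row reduction gives pivot columns ΔT,m,ℓ; rank = 3

3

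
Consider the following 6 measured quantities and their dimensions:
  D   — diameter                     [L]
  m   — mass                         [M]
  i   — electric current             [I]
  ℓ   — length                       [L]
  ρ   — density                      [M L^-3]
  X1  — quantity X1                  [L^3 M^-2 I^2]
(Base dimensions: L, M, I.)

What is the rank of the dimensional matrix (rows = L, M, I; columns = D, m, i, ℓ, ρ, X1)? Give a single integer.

3

Write exponents as rows L,M,I / cols D,m,i,ℓ,ρ,X1:
  L: [ 1  0  0  1 -3  3]
  M: [ 0  1  0  0  1 -2]
  I: [ 0  0  1  0  0  2]
RREF → pivots at {D,m,i} ⇒ r = 3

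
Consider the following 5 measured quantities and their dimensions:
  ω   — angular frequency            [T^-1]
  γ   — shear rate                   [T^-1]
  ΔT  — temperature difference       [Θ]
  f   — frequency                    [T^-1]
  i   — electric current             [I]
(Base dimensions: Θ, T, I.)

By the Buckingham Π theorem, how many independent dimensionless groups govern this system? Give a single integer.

2

Write exponents as rows Θ,T,I / cols ω,γ,ΔT,f,i:
  Θ: [ 0  0  1  0  0]
  T: [-1 -1  0 -1  0]
  I: [ 0  0  0  0  1]
RREF → pivots at {ω,ΔT,i} ⇒ r = 3
n=5, r=3 ⇒ 2 dimensionless groups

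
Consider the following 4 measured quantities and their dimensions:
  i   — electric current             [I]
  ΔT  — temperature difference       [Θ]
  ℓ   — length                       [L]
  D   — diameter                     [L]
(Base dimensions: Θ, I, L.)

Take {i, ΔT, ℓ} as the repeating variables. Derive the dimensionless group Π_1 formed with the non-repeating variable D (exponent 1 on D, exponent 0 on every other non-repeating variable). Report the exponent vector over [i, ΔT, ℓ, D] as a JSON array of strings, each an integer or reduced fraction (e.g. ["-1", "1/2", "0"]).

["0", "0", "-1", "1"]

Exponent matrix [Θ,I,L] × [i,ΔT,ℓ,D]:
  Θ: [ 0  1  0  0]
  I: [ 1  0  0  0]
  L: [ 0  0  1  1]
Echelon form has 3 nonzero rows (pivots: i,ΔT,ℓ)
Repeat: i,ΔT,ℓ; free: D
RREF:
  r0: [   1    0    0    0]
  r1: [   0    1    0    0]
  r2: [   0    0    1    1]
Fix exponent of D at 1; solve each RREF row for its pivot's exponent:
  r0: exp(i) + (0)·1 = 0 ⇒ exp(i) = 0
  r1: exp(ΔT) + (0)·1 = 0 ⇒ exp(ΔT) = 0
  r2: exp(ℓ) + (1)·1 = 0 ⇒ exp(ℓ) = -1
Π_1 = ℓ^-1 · D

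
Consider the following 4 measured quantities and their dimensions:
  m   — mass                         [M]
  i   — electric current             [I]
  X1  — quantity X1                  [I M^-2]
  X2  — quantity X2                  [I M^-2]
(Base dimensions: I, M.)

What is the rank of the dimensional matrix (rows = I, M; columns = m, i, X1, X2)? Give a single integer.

Dimensional matrix (I×M by m×i×X1×X2):
  I: [ 0  1  1  1]
  M: [ 1  0 -2 -2]
RREF → pivots at {m,i} ⇒ r = 2

2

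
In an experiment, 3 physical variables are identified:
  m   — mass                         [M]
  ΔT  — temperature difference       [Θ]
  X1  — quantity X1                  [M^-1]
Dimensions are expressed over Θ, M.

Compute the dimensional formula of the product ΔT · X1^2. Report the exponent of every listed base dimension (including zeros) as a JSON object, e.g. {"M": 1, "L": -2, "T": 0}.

Exponent matrix [Θ,M] × [m,ΔT,X1]:
  Θ: [ 0  1  0]
  M: [ 1  0 -1]
  [Θ]: (1)·1+(2)·0 = 1
  [M]: (1)·0+(2)·-1 = -2
⇒ Θ M^-2

{"Θ": 1, "M": -2}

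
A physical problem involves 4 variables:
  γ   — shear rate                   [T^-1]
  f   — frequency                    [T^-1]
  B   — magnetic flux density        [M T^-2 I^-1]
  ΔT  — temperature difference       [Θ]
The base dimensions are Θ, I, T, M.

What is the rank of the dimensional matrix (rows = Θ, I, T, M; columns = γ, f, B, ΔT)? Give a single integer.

3

Dimensional matrix (Θ×I×T×M by γ×f×B×ΔT):
  Θ: [ 0  0  0  1]
  I: [ 0  0 -1  0]
  T: [-1 -1 -2  0]
  M: [ 0  0  1  0]
RREF → pivots at {γ,B,ΔT} ⇒ r = 3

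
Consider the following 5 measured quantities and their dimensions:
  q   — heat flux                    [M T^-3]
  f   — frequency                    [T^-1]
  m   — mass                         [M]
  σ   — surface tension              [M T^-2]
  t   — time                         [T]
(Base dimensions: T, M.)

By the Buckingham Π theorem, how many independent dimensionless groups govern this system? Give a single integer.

3

Write exponents as rows T,M / cols q,f,m,σ,t:
  T: [-3 -1  0 -2  1]
  M: [ 1  0  1  1  0]
Echelon form has 2 nonzero rows (pivots: q,f)
5 vars − rank 2 = 3 Π groups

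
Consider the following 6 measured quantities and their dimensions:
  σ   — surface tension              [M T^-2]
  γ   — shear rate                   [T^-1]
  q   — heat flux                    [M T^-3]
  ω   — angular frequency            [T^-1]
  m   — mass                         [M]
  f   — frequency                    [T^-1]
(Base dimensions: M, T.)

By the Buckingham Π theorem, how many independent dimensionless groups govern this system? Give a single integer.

Dimensional matrix (M×T by σ×γ×q×ω×m×f):
  M: [ 1  0  1  0  1  0]
  T: [-2 -1 -3 -1  0 -1]
Row reduction gives pivot columns σ,γ; rank = 2
6 vars − rank 2 = 4 Π groups

4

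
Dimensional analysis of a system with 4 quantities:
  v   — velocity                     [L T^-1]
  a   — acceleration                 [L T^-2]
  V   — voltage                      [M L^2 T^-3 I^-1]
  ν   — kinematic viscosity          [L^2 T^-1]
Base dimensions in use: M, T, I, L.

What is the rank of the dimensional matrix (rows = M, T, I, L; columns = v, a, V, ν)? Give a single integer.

Write exponents as rows M,T,I,L / cols v,a,V,ν:
  M: [ 0  0  1  0]
  T: [-1 -2 -3 -1]
  I: [ 0  0 -1  0]
  L: [ 1  1  2  2]
Row reduction gives pivot columns v,a,V; rank = 3

3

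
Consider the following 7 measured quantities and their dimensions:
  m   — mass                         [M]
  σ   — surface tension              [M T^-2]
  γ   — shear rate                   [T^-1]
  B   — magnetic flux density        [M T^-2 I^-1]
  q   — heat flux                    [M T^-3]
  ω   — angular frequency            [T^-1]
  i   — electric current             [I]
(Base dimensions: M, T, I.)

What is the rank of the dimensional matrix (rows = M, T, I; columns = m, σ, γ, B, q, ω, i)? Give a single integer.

Dimensional matrix (M×T×I by m×σ×γ×B×q×ω×i):
  M: [ 1  1  0  1  1  0  0]
  T: [ 0 -2 -1 -2 -3 -1  0]
  I: [ 0  0  0 -1  0  0  1]
Row reduction gives pivot columns m,σ,B; rank = 3

3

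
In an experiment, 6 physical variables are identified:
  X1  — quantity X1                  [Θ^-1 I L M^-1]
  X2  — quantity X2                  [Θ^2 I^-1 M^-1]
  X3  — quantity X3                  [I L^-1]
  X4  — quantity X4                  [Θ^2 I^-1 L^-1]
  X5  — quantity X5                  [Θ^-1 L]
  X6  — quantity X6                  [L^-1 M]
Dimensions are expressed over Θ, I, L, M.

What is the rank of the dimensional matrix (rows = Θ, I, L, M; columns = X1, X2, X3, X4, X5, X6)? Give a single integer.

3

Write exponents as rows Θ,I,L,M / cols X1,X2,X3,X4,X5,X6:
  Θ: [-1  2  0  2 -1  0]
  I: [ 1 -1  1 -1  0  0]
  L: [ 1  0 -1 -1  1 -1]
  M: [-1 -1  0  0  0  1]
Row reduction gives pivot columns X1,X2,X3; rank = 3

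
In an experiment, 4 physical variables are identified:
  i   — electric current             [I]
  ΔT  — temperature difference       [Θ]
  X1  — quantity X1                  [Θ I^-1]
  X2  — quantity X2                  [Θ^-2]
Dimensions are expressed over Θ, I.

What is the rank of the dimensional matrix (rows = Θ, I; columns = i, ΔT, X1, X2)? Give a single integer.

Exponent matrix [Θ,I] × [i,ΔT,X1,X2]:
  Θ: [ 0  1  1 -2]
  I: [ 1  0 -1  0]
Row reduction gives pivot columns i,ΔT; rank = 2

2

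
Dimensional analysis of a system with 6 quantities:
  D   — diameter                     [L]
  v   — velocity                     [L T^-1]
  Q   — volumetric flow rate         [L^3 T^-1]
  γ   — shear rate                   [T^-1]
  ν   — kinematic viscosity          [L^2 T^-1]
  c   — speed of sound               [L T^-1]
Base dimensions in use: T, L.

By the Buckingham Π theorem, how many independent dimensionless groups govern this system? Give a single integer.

Dimensional matrix (T×L by D×v×Q×γ×ν×c):
  T: [ 0 -1 -1 -1 -1 -1]
  L: [ 1  1  3  0  2  1]
RREF → pivots at {D,v} ⇒ r = 2
Π count = n − r = 6 − 2 = 4

4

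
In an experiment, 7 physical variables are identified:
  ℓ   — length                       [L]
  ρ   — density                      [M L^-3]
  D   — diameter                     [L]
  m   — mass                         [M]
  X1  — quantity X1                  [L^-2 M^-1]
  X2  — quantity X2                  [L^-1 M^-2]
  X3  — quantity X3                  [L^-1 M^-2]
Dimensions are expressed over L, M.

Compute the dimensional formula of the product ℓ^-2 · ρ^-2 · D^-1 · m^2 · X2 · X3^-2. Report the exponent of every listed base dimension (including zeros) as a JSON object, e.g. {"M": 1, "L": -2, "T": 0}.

Write exponents as rows L,M / cols ℓ,ρ,D,m,X1,X2,X3:
  L: [ 1 -3  1  0 -2 -1 -1]
  M: [ 0  1  0  1 -1 -2 -2]
  [L]: (-2)·1+(-2)·-3+(-1)·1+(2)·0+(1)·-1+(-2)·-1 = 4
  [M]: (-2)·0+(-2)·1+(-1)·0+(2)·1+(1)·-2+(-2)·-2 = 2
⇒ L^4 M^2

{"L": 4, "M": 2}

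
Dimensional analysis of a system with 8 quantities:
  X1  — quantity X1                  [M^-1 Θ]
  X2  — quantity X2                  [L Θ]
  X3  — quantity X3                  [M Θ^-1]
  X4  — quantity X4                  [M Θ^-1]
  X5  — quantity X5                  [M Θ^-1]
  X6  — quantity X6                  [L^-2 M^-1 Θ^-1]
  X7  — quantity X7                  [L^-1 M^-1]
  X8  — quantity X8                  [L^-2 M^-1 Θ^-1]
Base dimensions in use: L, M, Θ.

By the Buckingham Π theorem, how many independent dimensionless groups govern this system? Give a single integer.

6

Exponent matrix [L,M,Θ] × [X1,X2,X3,X4,X5,X6,X7,X8]:
  L: [ 0  1  0  0  0 -2 -1 -2]
  M: [-1  0  1  1  1 -1 -1 -1]
  Θ: [ 1  1 -1 -1 -1 -1  0 -1]
Row reduction gives pivot columns X1,X2; rank = 2
n=8, r=2 ⇒ 6 dimensionless groups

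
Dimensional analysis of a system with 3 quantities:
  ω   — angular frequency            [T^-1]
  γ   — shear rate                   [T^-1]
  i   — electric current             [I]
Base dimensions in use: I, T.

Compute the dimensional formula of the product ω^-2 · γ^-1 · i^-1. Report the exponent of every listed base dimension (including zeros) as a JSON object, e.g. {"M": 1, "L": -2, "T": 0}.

{"I": -1, "T": 3}

Dimensional matrix (I×T by ω×γ×i):
  I: [ 0  0  1]
  T: [-1 -1  0]
  [I]: (-2)·0+(-1)·0+(-1)·1 = -1
  [T]: (-2)·-1+(-1)·-1+(-1)·0 = 3
⇒ I^-1 T^3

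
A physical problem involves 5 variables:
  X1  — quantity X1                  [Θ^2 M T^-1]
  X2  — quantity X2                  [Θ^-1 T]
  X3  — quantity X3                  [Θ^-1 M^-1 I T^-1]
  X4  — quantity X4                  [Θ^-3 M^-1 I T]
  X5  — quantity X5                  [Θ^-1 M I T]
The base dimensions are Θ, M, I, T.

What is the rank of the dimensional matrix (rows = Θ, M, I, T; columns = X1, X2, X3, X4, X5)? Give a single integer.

Exponent matrix [Θ,M,I,T] × [X1,X2,X3,X4,X5]:
  Θ: [ 2 -1 -1 -3 -1]
  M: [ 1  0 -1 -1  1]
  I: [ 0  0  1  1  1]
  T: [-1  1 -1  1  1]
RREF → pivots at {X1,X2,X3} ⇒ r = 3

3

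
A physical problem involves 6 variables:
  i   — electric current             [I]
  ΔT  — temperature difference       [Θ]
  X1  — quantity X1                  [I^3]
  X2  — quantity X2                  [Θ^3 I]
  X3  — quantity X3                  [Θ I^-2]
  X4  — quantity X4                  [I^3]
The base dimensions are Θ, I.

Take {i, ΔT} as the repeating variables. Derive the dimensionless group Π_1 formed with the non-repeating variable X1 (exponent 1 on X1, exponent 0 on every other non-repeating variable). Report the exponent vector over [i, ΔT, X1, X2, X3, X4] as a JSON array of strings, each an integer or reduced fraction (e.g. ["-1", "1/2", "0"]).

["-3", "0", "1", "0", "0", "0"]

Dimensional matrix (Θ×I by i×ΔT×X1×X2×X3×X4):
  Θ: [ 0  1  0  3  1  0]
  I: [ 1  0  3  1 -2  3]
Row reduction gives pivot columns i,ΔT; rank = 2
Repeat: i,ΔT; free: X1,X2,X3,X4
RREF:
  r0: [   1    0    3    1   -2    3]
  r1: [   0    1    0    3    1    0]
Fix exponent of X1 at 1, X2 at 0, X3 at 0, X4 at 0; solve each RREF row for its pivot's exponent:
  r0: exp(i) + (3)·1 = 0 ⇒ exp(i) = -3
  r1: exp(ΔT) + (0)·1 = 0 ⇒ exp(ΔT) = 0
Π_1 = i^-3 · X1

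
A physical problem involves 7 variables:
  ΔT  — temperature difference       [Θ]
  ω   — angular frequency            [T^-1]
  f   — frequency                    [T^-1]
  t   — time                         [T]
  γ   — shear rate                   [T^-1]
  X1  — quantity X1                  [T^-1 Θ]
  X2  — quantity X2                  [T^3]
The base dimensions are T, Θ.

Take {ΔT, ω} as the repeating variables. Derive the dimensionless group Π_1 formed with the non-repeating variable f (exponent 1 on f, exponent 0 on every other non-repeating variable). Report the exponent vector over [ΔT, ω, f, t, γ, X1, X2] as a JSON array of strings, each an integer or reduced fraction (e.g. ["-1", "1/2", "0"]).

["0", "-1", "1", "0", "0", "0", "0"]

Exponent matrix [T,Θ] × [ΔT,ω,f,t,γ,X1,X2]:
  T: [ 0 -1 -1  1 -1 -1  3]
  Θ: [ 1  0  0  0  0  1  0]
RREF → pivots at {ΔT,ω} ⇒ r = 2
Pivot set = {ΔT,ω}, free = {f,t,γ,X1,X2}
RREF:
  r0: [   1    0    0    0    0    1    0]
  r1: [   0    1    1   -1    1    1   -3]
Fix exponent of f at 1, t at 0, γ at 0, X1 at 0, X2 at 0; solve each RREF row for its pivot's exponent:
  r0: exp(ΔT) + (0)·1 = 0 ⇒ exp(ΔT) = 0
  r1: exp(ω) + (1)·1 = 0 ⇒ exp(ω) = -1
Π_1 = ω^-1 · f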